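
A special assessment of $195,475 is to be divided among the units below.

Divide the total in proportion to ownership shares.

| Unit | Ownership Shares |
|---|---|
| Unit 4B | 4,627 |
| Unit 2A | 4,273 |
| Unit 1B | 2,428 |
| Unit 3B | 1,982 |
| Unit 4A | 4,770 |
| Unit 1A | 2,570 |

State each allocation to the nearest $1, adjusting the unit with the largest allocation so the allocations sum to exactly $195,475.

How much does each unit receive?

Unit 4B: $43,800 · Unit 2A: $40,449 · Unit 1B: $22,984 · Unit 3B: $18,762 · Unit 4A: $45,152 · Unit 1A: $24,328

Ownership shares total: 20,650.
Raw shares: Unit 4B 4,627/20,650 × $195,475 = 43,799.65; Unit 2A 4,273/20,650 × $195,475 = 40,448.65; Unit 1B 2,428/20,650 × $195,475 = 22,983.69; Unit 3B 1,982/20,650 × $195,475 = 18,761.81; Unit 4A 4,770/20,650 × $195,475 = 45,153.31; Unit 1A 2,570/20,650 × $195,475 = 24,327.88.
At nearest $1: Unit 4B $43,800; Unit 2A $40,449; Unit 1B $22,984; Unit 3B $18,762; Unit 4A $45,153; Unit 1A $24,328. Sum = $195,476.
Difference $195,475 − $195,476 = −$1 applied to largest allocation (Unit 4A): Unit 4A becomes $45,152.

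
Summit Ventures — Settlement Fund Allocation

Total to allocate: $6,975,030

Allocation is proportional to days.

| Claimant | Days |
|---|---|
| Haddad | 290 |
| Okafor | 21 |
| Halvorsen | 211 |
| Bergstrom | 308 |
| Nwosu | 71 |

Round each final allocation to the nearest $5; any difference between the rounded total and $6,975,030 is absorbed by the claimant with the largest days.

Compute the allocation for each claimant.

Haddad: $2,245,015 · Okafor: $162,570 · Halvorsen: $1,633,440 · Bergstrom: $2,384,365 · Nwosu: $549,640

Days total: 901.
Raw shares: Haddad 290/901 × $6,975,030 = 2,245,015.21; Okafor 21/901 × $6,975,030 = 162,570.07; Halvorsen 211/901 × $6,975,030 = 1,633,442.10; Bergstrom 308/901 × $6,975,030 = 2,384,360.98; Nwosu 71/901 × $6,975,030 = 549,641.65.
At nearest $5: Haddad $2,245,015; Okafor $162,570; Halvorsen $1,633,440; Bergstrom $2,384,360; Nwosu $549,640. Sum = $6,975,025.
Difference $6,975,030 − $6,975,025 = +$5 applied to largest days (Bergstrom): Bergstrom becomes $2,384,365.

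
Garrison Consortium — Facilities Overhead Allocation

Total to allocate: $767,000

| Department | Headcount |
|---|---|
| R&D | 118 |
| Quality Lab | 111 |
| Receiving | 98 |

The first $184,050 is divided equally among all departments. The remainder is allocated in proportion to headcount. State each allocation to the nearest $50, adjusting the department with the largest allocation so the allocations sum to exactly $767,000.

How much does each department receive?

R&D: $271,700 | Quality Lab: $259,250 | Receiving: $236,050

First tranche $184,050 split equally: $61,350 each.
Remainder $582,950 by headcount (total 327): R&D 210,361.16 → $210,350; Quality Lab 197,882.11 → $197,900; Receiving 174,706.73 → $174,700.
Totals: R&D $61,350 + $210,350 = $271,700; Quality Lab $61,350 + $197,900 = $259,250; Receiving $61,350 + $174,700 = $236,050.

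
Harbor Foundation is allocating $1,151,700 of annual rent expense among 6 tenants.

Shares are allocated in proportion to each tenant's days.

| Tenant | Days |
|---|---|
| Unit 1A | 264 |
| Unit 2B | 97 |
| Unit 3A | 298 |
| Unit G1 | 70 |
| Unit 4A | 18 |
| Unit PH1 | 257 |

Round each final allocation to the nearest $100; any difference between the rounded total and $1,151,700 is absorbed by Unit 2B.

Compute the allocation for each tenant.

Unit 1A: $302,800 · Unit 2B: $111,400 · Unit 3A: $341,800 · Unit G1: $80,300 · Unit 4A: $20,600 · Unit PH1: $294,800

Combined days = 1,004.
Raw shares: Unit 1A 264/1,004 × $1,151,700 = 302,837.45; Unit 2B 97/1,004 × $1,151,700 = 111,269.82; Unit 3A 298/1,004 × $1,151,700 = 341,839.24; Unit G1 70/1,004 × $1,151,700 = 80,297.81; Unit 4A 18/1,004 × $1,151,700 = 20,648.01; Unit PH1 257/1,004 × $1,151,700 = 294,807.67.
After rounding ($100): Unit 1A $302,800; Unit 2B $111,300; Unit 3A $341,800; Unit G1 $80,300; Unit 4A $20,600; Unit PH1 $294,800. Sum = $1,151,600.
Difference $1,151,700 − $1,151,600 = +$100 applied to Unit 2B: Unit 2B becomes $111,400.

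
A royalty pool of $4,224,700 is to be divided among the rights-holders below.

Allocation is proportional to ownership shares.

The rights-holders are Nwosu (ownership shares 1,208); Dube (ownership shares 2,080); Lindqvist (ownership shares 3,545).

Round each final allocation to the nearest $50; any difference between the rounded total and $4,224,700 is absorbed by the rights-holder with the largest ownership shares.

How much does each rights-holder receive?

Sum of ownership shares: 1,208 + 2,080 + 3,545 = 6,833.
Proportional shares: Nwosu 746,880.96; Dube 1,286,020.20; Lindqvist 2,191,798.84.
At nearest $50: Nwosu $746,900; Dube $1,286,000; Lindqvist $2,191,800. Sum = $4,224,700.
Rounded total matches; no reconciliation needed.

Nwosu: $746,900 · Dube: $1,286,000 · Lindqvist: $2,191,800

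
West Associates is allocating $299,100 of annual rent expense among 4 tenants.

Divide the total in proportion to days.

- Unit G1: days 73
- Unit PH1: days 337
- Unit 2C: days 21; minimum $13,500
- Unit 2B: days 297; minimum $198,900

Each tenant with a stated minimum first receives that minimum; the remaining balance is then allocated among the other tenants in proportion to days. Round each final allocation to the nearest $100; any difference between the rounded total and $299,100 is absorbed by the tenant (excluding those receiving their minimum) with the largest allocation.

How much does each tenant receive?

Unit G1: $15,400 | Unit PH1: $71,300 | Unit 2C: $13,500 | Unit 2B: $198,900

Guaranteed amounts: Unit 2C $13,500; Unit 2B $198,900. Residual $86,700.
Residual split over remaining days 410: Unit G1 15,436.83 → $15,400; Unit PH1 71,263.17 → $71,300.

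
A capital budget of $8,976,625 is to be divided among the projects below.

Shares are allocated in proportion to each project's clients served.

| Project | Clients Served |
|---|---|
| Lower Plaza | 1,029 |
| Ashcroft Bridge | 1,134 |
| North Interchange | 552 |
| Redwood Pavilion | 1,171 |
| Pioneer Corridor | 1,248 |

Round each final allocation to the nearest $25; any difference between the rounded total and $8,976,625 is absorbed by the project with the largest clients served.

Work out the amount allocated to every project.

Lower Plaza: $1,799,175; Ashcroft Bridge: $1,982,750; North Interchange: $965,150; Redwood Pavilion: $2,047,450; Pioneer Corridor: $2,182,100

Combined clients served = 5,134.
Unrounded shares: Lower Plaza 1,029/5,134 × $8,976,625 = 1,799,171.63; Ashcroft Bridge 1,134/5,134 × $8,976,625 = 1,982,760.57; North Interchange 552/5,134 × $8,976,625 = 965,153.29; Redwood Pavilion 1,171/5,134 × $8,976,625 = 2,047,453.81; Pioneer Corridor 1,248/5,134 × $8,976,625 = 2,182,085.70.
Rounded to nearest $25: Lower Plaza $1,799,175; Ashcroft Bridge $1,982,750; North Interchange $965,150; Redwood Pavilion $2,047,450; Pioneer Corridor $2,182,075. Sum = $8,976,600.
Difference $8,976,625 − $8,976,600 = +$25 applied to largest clients served (Pioneer Corridor): Pioneer Corridor becomes $2,182,100.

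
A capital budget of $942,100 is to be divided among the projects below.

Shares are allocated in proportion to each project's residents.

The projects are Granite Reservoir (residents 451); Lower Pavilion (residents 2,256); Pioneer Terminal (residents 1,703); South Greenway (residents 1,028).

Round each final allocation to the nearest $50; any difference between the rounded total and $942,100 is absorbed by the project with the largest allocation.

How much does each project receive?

Granite Reservoir: $78,150 · Lower Pavilion: $390,800 · Pioneer Terminal: $295,050 · South Greenway: $178,100

Total residents = 5,438.
Raw shares: Granite Reservoir 451/5,438 × $942,100 = 78,132.97; Lower Pavilion 2,256/5,438 × $942,100 = 390,838.10; Pioneer Terminal 1,703/5,438 × $942,100 = 295,034.26; South Greenway 1,028/5,438 × $942,100 = 178,094.67.
Rounded to nearest $50: Granite Reservoir $78,150; Lower Pavilion $390,850; Pioneer Terminal $295,050; South Greenway $178,100. Sum = $942,150.
Difference $942,100 − $942,150 = −$50 applied to largest allocation (Lower Pavilion): Lower Pavilion becomes $390,800.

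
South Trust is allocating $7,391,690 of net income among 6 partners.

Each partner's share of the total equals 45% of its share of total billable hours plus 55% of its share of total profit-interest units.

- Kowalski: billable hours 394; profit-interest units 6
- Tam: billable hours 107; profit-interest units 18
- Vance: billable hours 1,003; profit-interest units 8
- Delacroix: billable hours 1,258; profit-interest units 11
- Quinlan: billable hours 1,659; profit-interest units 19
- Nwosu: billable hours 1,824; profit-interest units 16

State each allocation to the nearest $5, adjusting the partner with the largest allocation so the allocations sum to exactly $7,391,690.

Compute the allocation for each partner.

Kowalski: $522,580 | Tam: $995,165 | Vance: $951,195 | Delacroix: $1,243,375 | Quinlan: $1,873,930 | Nwosu: $1,805,445

Totals — billable hours 6,245, profit-interest units 78.
Composite weights (45% billable hours + 55% profit-interest units): Kowalski 0.0707; Tam 0.1346; Vance 0.1287; Delacroix 0.1682; Quinlan 0.2535; Nwosu 0.2443.
Pro-rata amounts: Kowalski 522,580.69; Tam 995,167.21; Vance 951,192.79; Delacroix 1,243,375.55; Quinlan 1,873,926.42; Nwosu 1,805,447.33.
Rounded to nearest $5: Kowalski $522,580; Tam $995,165; Vance $951,195; Delacroix $1,243,375; Quinlan $1,873,925; Nwosu $1,805,445. Sum = $7,391,685.
Difference $7,391,690 − $7,391,685 = +$5 applied to largest allocation (Quinlan): Quinlan becomes $1,873,930.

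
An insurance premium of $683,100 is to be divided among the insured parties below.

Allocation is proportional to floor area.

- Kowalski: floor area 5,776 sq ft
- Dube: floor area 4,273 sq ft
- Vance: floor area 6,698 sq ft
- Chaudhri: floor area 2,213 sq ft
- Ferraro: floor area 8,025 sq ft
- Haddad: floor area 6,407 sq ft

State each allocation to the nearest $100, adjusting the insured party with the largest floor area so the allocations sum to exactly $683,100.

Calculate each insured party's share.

Kowalski: $118,200 · Dube: $87,400 · Vance: $137,000 · Chaudhri: $45,300 · Ferraro: $164,100 · Haddad: $131,100

Total floor area = 33,392.
Raw shares: Kowalski 5,776/33,392 × $683,100 = 118,159.61; Dube 4,273/33,392 × $683,100 = 87,412.74; Vance 6,698/33,392 × $683,100 = 137,020.96; Chaudhri 2,213/33,392 × $683,100 = 45,271.33; Ferraro 8,025/33,392 × $683,100 = 164,167.39; Haddad 6,407/33,392 × $683,100 = 131,067.97.
At nearest $100: Kowalski $118,200; Dube $87,400; Vance $137,000; Chaudhri $45,300; Ferraro $164,200; Haddad $131,100. Sum = $683,200.
Difference $683,100 − $683,200 = −$100 applied to largest floor area (Ferraro): Ferraro becomes $164,100.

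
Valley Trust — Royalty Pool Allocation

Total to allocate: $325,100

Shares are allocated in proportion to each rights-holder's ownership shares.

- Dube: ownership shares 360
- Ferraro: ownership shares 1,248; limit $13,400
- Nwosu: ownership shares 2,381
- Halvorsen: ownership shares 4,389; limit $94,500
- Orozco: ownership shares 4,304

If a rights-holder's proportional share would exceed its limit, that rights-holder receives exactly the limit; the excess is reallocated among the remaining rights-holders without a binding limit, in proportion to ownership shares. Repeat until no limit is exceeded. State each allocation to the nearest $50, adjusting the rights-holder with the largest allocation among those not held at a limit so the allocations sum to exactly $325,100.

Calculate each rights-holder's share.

Ownership shares total: 12,682.
Unconstrained shares: Dube 9,228.51; Ferraro 31,992.18; Nwosu 61,036.36; Halvorsen 112,510.95; Orozco 110,332.00.
Held at cap: Ferraro ($13,400), Halvorsen ($94,500); balance $217,200 reallocated over remaining ownership shares 7,045.
Shares after redistribution: Dube 11,098.94 → $11,100; Nwosu 73,407.13 → $73,400; Orozco 132,693.94 → $132,700.

Dube: $11,100 | Ferraro: $13,400 | Nwosu: $73,400 | Halvorsen: $94,500 | Orozco: $132,700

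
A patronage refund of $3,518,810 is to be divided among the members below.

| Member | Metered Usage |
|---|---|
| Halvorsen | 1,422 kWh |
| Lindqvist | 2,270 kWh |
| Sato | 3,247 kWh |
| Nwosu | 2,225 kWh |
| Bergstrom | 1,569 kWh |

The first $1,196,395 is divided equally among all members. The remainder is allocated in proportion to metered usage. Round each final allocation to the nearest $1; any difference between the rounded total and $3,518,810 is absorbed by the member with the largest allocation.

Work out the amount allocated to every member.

First tranche $1,196,395 split equally: $239,279 each.
Remainder $2,322,415 by metered usage (total 10,733): Halvorsen 307,693.48 → $307,693; Lindqvist 491,184.39 → $491,184; Sato 702,588.42 → $702,588; Nwosu 481,447.25 → $481,447; Bergstrom 339,501.46 → $339,501.
Rounding difference +$2 on remainder applied to Sato.
Totals: Halvorsen $239,279 + $307,693 = $546,972; Lindqvist $239,279 + $491,184 = $730,463; Sato $239,279 + $702,590 = $941,869; Nwosu $239,279 + $481,447 = $720,726; Bergstrom $239,279 + $339,501 = $578,780.

Halvorsen: $546,972; Lindqvist: $730,463; Sato: $941,869; Nwosu: $720,726; Bergstrom: $578,780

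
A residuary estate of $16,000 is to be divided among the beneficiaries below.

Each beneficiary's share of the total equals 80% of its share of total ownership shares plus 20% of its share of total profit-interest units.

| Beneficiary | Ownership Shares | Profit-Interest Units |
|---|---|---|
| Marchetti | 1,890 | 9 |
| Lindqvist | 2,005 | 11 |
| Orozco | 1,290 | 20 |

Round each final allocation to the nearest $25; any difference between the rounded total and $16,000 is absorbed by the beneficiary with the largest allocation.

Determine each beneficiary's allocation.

Totals — ownership shares 5,185, profit-interest units 40.
Combined weights (80% ownership shares + 20% profit-interest units): Marchetti 0.3366; Lindqvist 0.3644; Orozco 0.2990.
Unrounded shares: Marchetti 5,385.77; Lindqvist 5,829.66; Orozco 4,784.57.
At nearest $25: Marchetti $5,375; Lindqvist $5,825; Orozco $4,775. Sum = $15,975.
Difference $16,000 − $15,975 = +$25 applied to largest allocation (Lindqvist): Lindqvist becomes $5,850.

Marchetti: $5,375 · Lindqvist: $5,850 · Orozco: $4,775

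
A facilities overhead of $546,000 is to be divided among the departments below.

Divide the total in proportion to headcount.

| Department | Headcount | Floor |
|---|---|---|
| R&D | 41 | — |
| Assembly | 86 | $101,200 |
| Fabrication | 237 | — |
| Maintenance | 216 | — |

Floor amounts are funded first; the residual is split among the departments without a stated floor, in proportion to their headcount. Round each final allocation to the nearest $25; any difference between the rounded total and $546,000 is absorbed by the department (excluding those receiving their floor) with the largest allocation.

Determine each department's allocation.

R&D: $36,925 · Assembly: $101,200 · Fabrication: $213,400 · Maintenance: $194,475

Guaranteed amounts: Assembly $101,200. Balance $444,800.
Balance split over remaining headcount 494: R&D 36,916.60 → $36,925; Fabrication 213,395.95 → $213,400; Maintenance 194,487.45 → $194,475.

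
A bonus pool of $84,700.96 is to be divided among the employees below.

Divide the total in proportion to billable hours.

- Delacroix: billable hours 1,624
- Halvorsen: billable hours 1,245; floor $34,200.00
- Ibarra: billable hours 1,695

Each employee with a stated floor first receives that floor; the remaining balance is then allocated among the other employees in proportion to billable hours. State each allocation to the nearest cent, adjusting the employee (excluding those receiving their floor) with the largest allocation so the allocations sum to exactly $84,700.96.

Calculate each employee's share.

Delacroix: $24,710.32 · Halvorsen: $34,200.00 · Ibarra: $25,790.64

Fund the minimums — Halvorsen $34,200.00. Balance $50,500.96.
Balance split over remaining billable hours 3,319: Delacroix 24,710.3221 → $24,710.32; Ibarra 25,790.6379 → $25,790.64.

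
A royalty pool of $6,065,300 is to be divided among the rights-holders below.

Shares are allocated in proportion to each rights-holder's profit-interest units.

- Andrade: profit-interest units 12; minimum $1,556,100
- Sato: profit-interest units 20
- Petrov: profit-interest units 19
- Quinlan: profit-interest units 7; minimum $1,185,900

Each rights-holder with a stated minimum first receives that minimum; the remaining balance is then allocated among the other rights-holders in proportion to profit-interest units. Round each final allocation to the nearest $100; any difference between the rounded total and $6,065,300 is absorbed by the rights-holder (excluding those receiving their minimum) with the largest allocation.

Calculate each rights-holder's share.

Andrade: $1,556,100; Sato: $1,704,300; Petrov: $1,619,000; Quinlan: $1,185,900

Fund the minimums — Andrade $1,556,100; Quinlan $1,185,900. Residual $3,323,300.
Residual split over remaining profit-interest units 39: Sato 1,704,256.41 → $1,704,300; Petrov 1,619,043.59 → $1,619,000.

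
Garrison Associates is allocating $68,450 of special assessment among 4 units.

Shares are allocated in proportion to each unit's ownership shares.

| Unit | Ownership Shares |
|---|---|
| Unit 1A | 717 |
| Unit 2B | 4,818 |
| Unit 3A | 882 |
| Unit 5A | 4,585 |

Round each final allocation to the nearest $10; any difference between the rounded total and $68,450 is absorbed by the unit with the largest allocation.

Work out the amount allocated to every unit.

Unit 1A: $4,460 | Unit 2B: $29,970 | Unit 3A: $5,490 | Unit 5A: $28,530

Sum of ownership shares: 11,002.
Proportional shares: Unit 1A 717/11,002 × $68,450 = 4,460.88; Unit 2B 4,818/11,002 × $68,450 = 29,975.65; Unit 3A 882/11,002 × $68,450 = 5,487.45; Unit 5A 4,585/11,002 × $68,450 = 28,526.02.
At nearest $10: Unit 1A $4,460; Unit 2B $29,980; Unit 3A $5,490; Unit 5A $28,530. Sum = $68,460.
Difference $68,450 − $68,460 = −$10 applied to largest allocation (Unit 2B): Unit 2B becomes $29,970.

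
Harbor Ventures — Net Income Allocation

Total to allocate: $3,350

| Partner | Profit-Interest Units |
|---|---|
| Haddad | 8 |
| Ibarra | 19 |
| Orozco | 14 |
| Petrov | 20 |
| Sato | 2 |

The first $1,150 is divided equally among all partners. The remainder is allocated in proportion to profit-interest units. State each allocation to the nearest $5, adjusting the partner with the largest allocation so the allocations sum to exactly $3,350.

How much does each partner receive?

Haddad: $510; Ibarra: $895; Orozco: $720; Petrov: $925; Sato: $300

$1,150 shared equally gives $230 per partner.
Remainder $2,200 by profit-interest units (total 63): Haddad 279.37 → $280; Ibarra 663.49 → $665; Orozco 488.89 → $490; Petrov 698.41 → $700; Sato 69.84 → $70.
Rounding difference −$5 on remainder applied to Petrov.
Totals: Haddad $230 + $280 = $510; Ibarra $230 + $665 = $895; Orozco $230 + $490 = $720; Petrov $230 + $695 = $925; Sato $230 + $70 = $300.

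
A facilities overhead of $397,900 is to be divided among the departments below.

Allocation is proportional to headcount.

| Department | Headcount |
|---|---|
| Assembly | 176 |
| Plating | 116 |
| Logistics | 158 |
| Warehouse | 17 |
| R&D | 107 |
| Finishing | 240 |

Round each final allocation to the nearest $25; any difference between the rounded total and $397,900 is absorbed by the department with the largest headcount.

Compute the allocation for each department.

Assembly: $86,025 · Plating: $56,700 · Logistics: $77,225 · Warehouse: $8,300 · R&D: $52,300 · Finishing: $117,350

Combined headcount = 176 + 116 + 158 + 17 + 107 + 240 = 814.
Raw shares: Assembly 86,032.43; Plating 56,703.19; Logistics 77,233.66; Warehouse 8,309.95; R&D 52,303.81; Finishing 117,316.95.
Rounded to nearest $25: Assembly $86,025; Plating $56,700; Logistics $77,225; Warehouse $8,300; R&D $52,300; Finishing $117,325. Sum = $397,875.
Difference $397,900 − $397,875 = +$25 applied to largest headcount (Finishing): Finishing becomes $117,350.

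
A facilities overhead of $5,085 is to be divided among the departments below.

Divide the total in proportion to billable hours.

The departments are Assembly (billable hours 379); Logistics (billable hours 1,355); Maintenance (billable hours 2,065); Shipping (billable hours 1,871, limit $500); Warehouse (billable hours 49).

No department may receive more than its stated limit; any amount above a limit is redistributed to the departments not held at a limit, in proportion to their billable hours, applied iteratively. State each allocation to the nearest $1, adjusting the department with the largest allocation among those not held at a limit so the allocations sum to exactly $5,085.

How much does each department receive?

Assembly: $452 · Logistics: $1,615 · Maintenance: $2,460 · Shipping: $500 · Warehouse: $58

Total billable hours = 5,719.
Proportional shares (ignoring caps): Assembly 336.98; Logistics 1,204.79; Maintenance 1,836.08; Shipping 1,663.58; Warehouse 43.57.
Held at cap: Shipping ($500); remaining pool $4,585 reallocated over remaining billable hours 3,848.
Redistributed shares: Assembly 451.59 → $452; Logistics 1,614.52 → $1,615; Maintenance 2,460.51 → $2,461; Warehouse 58.38 → $58.
Rounding difference −$1 applied to Maintenance → $2,460.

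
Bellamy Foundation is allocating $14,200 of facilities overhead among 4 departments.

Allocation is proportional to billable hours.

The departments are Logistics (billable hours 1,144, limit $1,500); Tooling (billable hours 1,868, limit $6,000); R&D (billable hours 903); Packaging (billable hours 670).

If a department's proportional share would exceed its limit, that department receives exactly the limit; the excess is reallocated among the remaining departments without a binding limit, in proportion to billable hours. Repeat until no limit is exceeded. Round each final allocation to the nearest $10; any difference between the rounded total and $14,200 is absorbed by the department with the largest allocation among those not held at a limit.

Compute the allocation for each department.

Logistics: $1,500; Tooling: $6,000; R&D: $3,850; Packaging: $2,850

Total billable hours = 4,585.
Pro-rata shares before constraints: Logistics 3,543.03; Tooling 5,785.30; R&D 2,796.64; Packaging 2,075.03.
Held at cap: Logistics ($1,500); remaining pool $12,700 reallocated over remaining billable hours 3,441.
Held at cap: Tooling ($6,000); remaining pool $6,700 reallocated over remaining billable hours 1,573.
Remaining shares: R&D 3,846.22 → $3,850; Packaging 2,853.78 → $2,850.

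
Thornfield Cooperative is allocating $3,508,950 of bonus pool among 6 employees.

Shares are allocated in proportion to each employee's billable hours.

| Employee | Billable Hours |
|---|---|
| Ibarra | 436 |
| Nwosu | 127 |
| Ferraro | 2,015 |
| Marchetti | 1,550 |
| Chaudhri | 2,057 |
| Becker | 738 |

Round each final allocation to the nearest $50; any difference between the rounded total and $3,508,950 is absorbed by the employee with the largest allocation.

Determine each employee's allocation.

Combined billable hours = 6,923.
Proportional shares: Ibarra 436/6,923 × $3,508,950 = 220,988.33; Nwosu 127/6,923 × $3,508,950 = 64,370.45; Ferraro 2,015/6,923 × $3,508,950 = 1,021,310.74; Marchetti 1,550/6,923 × $3,508,950 = 785,623.65; Chaudhri 2,057/6,923 × $3,508,950 = 1,042,598.61; Becker 738/6,923 × $3,508,950 = 374,058.23.
After rounding ($50): Ibarra $221,000; Nwosu $64,350; Ferraro $1,021,300; Marchetti $785,600; Chaudhri $1,042,600; Becker $374,050. Sum = $3,508,900.
Difference $3,508,950 − $3,508,900 = +$50 applied to largest allocation (Chaudhri): Chaudhri becomes $1,042,650.

Ibarra: $221,000; Nwosu: $64,350; Ferraro: $1,021,300; Marchetti: $785,600; Chaudhri: $1,042,650; Becker: $374,050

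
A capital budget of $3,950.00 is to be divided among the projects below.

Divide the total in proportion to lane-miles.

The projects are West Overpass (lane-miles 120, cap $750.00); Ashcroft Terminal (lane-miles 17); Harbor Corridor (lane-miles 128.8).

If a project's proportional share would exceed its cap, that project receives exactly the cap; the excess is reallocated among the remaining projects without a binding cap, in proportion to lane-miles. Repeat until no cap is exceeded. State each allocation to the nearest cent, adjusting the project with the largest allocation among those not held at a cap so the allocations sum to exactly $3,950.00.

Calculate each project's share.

Lane-miles total: 265.8.
Unconstrained shares: West Overpass 1,783.2957; Ashcroft Terminal 252.6336; Harbor Corridor 1,914.0707.
Held at cap: West Overpass ($750.00); residual $3,200.00 reallocated over remaining lane-miles 145.8.
Redistributed shares: Ashcroft Terminal 373.1139 → $373.11; Harbor Corridor 2,826.8861 → $2,826.89.

West Overpass: $750.00 · Ashcroft Terminal: $373.11 · Harbor Corridor: $2,826.89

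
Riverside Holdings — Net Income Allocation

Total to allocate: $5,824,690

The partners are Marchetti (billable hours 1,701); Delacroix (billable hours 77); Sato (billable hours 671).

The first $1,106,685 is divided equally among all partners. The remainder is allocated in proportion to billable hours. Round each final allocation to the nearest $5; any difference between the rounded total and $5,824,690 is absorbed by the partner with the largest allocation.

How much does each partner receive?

Marchetti: $3,645,875 | Delacroix: $517,235 | Sato: $1,661,580

Equal tier: $1,106,685 ÷ 3 = $368,895 apiece.
Remainder $4,718,005 by billable hours (total 2,449): Marchetti 3,276,981.01 → $3,276,980; Delacroix 148,340.70 → $148,340; Sato 1,292,683.28 → $1,292,685.
Totals: Marchetti $368,895 + $3,276,980 = $3,645,875; Delacroix $368,895 + $148,340 = $517,235; Sato $368,895 + $1,292,685 = $1,661,580.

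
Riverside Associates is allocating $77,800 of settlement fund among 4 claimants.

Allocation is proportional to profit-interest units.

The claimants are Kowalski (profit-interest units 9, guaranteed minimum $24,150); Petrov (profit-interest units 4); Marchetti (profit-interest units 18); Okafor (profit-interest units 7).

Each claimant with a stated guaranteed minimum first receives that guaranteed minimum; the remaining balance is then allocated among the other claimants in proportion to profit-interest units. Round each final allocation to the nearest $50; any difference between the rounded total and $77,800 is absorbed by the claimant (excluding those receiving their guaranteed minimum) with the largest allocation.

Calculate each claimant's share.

Minimums first: Kowalski $24,150. Remaining pool $53,650.
Remaining pool split over remaining profit-interest units 29: Petrov 7,400.00 → $7,400; Marchetti 33,300.00 → $33,300; Okafor 12,950.00 → $12,950.

Kowalski: $24,150 · Petrov: $7,400 · Marchetti: $33,300 · Okafor: $12,950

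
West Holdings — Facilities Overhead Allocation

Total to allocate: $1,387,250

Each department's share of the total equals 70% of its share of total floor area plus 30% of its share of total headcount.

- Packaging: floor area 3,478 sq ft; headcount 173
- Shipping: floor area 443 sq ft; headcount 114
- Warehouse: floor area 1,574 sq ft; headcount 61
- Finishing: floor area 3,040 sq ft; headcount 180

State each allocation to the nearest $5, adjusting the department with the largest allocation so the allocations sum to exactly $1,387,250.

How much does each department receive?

Packaging: $532,070 · Shipping: $140,260 · Warehouse: $227,165 · Finishing: $487,755

Floor area total 8,535; headcount total 528.
Combined weights (70% floor area + 30% headcount): Packaging 0.3835; Shipping 0.1011; Warehouse 0.1638; Finishing 0.3516.
Pro-rata amounts: Packaging 532,072.01; Shipping 140,258.57; Warehouse 227,163.67; Finishing 487,755.76.
Rounded to nearest $5: Packaging $532,070; Shipping $140,260; Warehouse $227,165; Finishing $487,755. Sum = $1,387,250.
Sum already equals the total — no adjustment.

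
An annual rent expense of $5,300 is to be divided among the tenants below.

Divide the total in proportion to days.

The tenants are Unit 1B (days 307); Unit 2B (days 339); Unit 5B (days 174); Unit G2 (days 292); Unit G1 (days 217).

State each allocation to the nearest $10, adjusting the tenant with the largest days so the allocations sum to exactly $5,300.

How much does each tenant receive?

Combined days = 1,329.
Unrounded shares: Unit 1B 307/1,329 × $5,300 = 1,224.30; Unit 2B 339/1,329 × $5,300 = 1,351.92; Unit 5B 174/1,329 × $5,300 = 693.91; Unit G2 292/1,329 × $5,300 = 1,164.48; Unit G1 217/1,329 × $5,300 = 865.39.
After rounding ($10): Unit 1B $1,220; Unit 2B $1,350; Unit 5B $690; Unit G2 $1,160; Unit G1 $870. Sum = $5,290.
Difference $5,300 − $5,290 = +$10 applied to largest days (Unit 2B): Unit 2B becomes $1,360.

Unit 1B: $1,220 · Unit 2B: $1,360 · Unit 5B: $690 · Unit G2: $1,160 · Unit G1: $870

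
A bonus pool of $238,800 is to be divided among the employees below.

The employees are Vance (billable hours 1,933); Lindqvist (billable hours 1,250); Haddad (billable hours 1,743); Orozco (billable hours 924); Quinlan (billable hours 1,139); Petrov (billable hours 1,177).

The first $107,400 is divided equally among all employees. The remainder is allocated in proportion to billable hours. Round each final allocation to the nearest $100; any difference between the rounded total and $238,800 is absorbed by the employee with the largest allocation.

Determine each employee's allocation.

Vance: $49,100; Lindqvist: $38,000; Haddad: $45,900; Orozco: $32,800; Quinlan: $36,200; Petrov: $36,800

$107,400 shared equally gives $17,900 per employee.
Remainder $131,400 by billable hours (total 8,166): Vance 31,104.11 → $31,100; Lindqvist 20,113.89 → $20,100; Haddad 28,046.80 → $28,000; Orozco 14,868.19 → $14,900; Quinlan 18,327.77 → $18,300; Petrov 18,939.24 → $18,900.
Rounding difference +$100 on remainder applied to Vance.
Totals: Vance $17,900 + $31,200 = $49,100; Lindqvist $17,900 + $20,100 = $38,000; Haddad $17,900 + $28,000 = $45,900; Orozco $17,900 + $14,900 = $32,800; Quinlan $17,900 + $18,300 = $36,200; Petrov $17,900 + $18,900 = $36,800.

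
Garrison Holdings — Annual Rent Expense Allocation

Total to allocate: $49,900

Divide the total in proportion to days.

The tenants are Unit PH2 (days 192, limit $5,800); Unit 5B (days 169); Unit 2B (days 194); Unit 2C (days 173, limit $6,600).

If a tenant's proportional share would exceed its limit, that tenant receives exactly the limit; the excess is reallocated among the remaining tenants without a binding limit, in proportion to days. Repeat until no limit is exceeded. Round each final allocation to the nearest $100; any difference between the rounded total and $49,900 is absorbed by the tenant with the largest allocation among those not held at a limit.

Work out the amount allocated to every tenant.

Combined days = 728.
Proportional shares (ignoring caps): Unit PH2 13,160.44; Unit 5B 11,583.93; Unit 2B 13,297.53; Unit 2C 11,858.10.
Capped: Unit PH2 ($5,800), Unit 2C ($6,600); remaining pool $37,500 reallocated over remaining days 363.
Remaining shares: Unit 5B 17,458.68 → $17,500; Unit 2B 20,041.32 → $20,000.

Unit PH2: $5,800 | Unit 5B: $17,500 | Unit 2B: $20,000 | Unit 2C: $6,600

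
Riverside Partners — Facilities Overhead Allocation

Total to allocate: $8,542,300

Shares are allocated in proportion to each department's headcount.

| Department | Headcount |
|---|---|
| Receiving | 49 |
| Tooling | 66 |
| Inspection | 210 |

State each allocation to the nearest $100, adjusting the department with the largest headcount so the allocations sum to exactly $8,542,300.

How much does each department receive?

Combined headcount = 325.
Unrounded shares: Receiving 49/325 × $8,542,300 = 1,287,916.00; Tooling 66/325 × $8,542,300 = 1,734,744.00; Inspection 210/325 × $8,542,300 = 5,519,640.00.
After rounding ($100): Receiving $1,287,900; Tooling $1,734,700; Inspection $5,519,600. Sum = $8,542,200.
Difference $8,542,300 − $8,542,200 = +$100 applied to largest headcount (Inspection): Inspection becomes $5,519,700.

Receiving: $1,287,900 · Tooling: $1,734,700 · Inspection: $5,519,700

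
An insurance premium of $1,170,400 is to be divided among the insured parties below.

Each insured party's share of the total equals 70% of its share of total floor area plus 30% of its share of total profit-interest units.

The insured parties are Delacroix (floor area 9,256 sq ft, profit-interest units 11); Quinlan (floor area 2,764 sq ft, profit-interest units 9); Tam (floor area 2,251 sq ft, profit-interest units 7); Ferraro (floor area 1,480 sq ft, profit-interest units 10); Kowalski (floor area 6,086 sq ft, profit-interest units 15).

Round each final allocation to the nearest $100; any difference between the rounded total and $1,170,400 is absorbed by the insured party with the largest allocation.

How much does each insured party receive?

Totals — floor area 21,837, profit-interest units 52.
Composite weights (70% floor area + 30% profit-interest units): Delacroix 0.3602; Quinlan 0.1405; Tam 0.1125; Ferraro 0.1051; Kowalski 0.2816.
Unrounded shares: Delacroix 421,541.75; Quinlan 164,470.45; Tam 131,719.11; Ferraro 123,049.68; Kowalski 329,619.01.
After rounding ($100): Delacroix $421,500; Quinlan $164,500; Tam $131,700; Ferraro $123,000; Kowalski $329,600. Sum = $1,170,300.
Difference $1,170,400 − $1,170,300 = +$100 applied to largest allocation (Delacroix): Delacroix becomes $421,600.

Delacroix: $421,600 | Quinlan: $164,500 | Tam: $131,700 | Ferraro: $123,000 | Kowalski: $329,600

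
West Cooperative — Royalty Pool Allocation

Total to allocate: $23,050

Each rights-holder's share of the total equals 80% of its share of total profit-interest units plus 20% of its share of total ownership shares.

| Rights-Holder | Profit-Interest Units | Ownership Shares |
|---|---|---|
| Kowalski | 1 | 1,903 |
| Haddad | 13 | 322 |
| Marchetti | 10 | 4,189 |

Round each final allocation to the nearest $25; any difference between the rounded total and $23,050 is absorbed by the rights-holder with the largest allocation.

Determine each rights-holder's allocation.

Totals — profit-interest units 24, ownership shares 6,414.
Composite weights (80% profit-interest units + 20% ownership shares): Kowalski 0.0927; Haddad 0.4434; Marchetti 0.4640.
Pro-rata amounts: Kowalski 2,136.10; Haddad 10,219.77; Marchetti 10,694.14.
After rounding ($25): Kowalski $2,125; Haddad $10,225; Marchetti $10,700. Sum = $23,050.
No rounding difference to absorb.

Kowalski: $2,125 · Haddad: $10,225 · Marchetti: $10,700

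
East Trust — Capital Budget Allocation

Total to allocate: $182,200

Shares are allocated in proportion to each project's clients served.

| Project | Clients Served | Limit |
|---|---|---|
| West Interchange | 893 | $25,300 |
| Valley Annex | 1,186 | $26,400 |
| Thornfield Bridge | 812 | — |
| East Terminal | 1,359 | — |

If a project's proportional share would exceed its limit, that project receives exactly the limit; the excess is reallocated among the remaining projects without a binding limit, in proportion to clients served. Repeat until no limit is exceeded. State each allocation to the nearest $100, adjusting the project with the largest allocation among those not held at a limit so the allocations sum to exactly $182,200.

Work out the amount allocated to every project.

West Interchange: $25,300 · Valley Annex: $26,400 · Thornfield Bridge: $48,800 · East Terminal: $81,700

Total clients served = 4,250.
Unconstrained shares: West Interchange 38,283.44; Valley Annex 50,844.52; Thornfield Bridge 34,810.92; East Terminal 58,261.13.
Cap binds for West Interchange ($25,300), Valley Annex ($26,400); remaining pool $130,500 reallocated over remaining clients served 2,171.
Redistributed shares: Thornfield Bridge 48,809.77 → $48,800; East Terminal 81,690.23 → $81,700.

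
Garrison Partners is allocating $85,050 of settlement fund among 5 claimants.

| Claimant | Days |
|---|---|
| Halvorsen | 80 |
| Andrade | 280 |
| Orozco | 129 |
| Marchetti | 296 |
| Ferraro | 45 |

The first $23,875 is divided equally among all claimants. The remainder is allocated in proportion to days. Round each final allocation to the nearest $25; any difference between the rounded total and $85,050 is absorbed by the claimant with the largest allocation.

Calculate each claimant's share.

Halvorsen: $10,675 | Andrade: $25,400 | Orozco: $14,275 | Marchetti: $26,600 | Ferraro: $8,100

Equal tier: $23,875 ÷ 5 = $4,775 apiece.
Remainder $61,175 by days (total 830): Halvorsen 5,896.39 → $5,900; Andrade 20,637.35 → $20,625; Orozco 9,507.92 → $9,500; Marchetti 21,816.63 → $21,825; Ferraro 3,316.72 → $3,325.
Totals: Halvorsen $4,775 + $5,900 = $10,675; Andrade $4,775 + $20,625 = $25,400; Orozco $4,775 + $9,500 = $14,275; Marchetti $4,775 + $21,825 = $26,600; Ferraro $4,775 + $3,325 = $8,100.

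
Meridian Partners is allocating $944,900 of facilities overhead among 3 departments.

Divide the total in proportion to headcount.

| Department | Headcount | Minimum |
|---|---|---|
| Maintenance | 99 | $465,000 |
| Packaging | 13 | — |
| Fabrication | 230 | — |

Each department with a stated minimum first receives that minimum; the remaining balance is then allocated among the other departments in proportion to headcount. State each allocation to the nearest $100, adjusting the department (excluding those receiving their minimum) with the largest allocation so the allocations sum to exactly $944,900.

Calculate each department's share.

Maintenance: $465,000; Packaging: $25,700; Fabrication: $454,200

Minimums first: Maintenance $465,000. Remaining pool $479,900.
Remaining pool split over remaining headcount 243: Packaging 25,673.66 → $25,700; Fabrication 454,226.34 → $454,200.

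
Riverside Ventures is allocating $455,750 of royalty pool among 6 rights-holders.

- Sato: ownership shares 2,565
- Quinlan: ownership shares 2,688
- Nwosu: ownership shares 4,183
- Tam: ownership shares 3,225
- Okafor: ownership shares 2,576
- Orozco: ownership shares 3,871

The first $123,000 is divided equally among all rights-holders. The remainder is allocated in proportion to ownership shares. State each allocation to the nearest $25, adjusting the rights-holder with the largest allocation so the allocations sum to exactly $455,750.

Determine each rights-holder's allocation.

$123,000 shared equally gives $20,500 per rights-holder.
Remainder $332,750 by ownership shares (total 19,108): Sato 44,667.35 → $44,675; Quinlan 46,809.29 → $46,800; Nwosu 72,843.48 → $72,850; Tam 56,160.70 → $56,150; Okafor 44,858.91 → $44,850; Orozco 67,410.26 → $67,400.
Rounding difference +$25 on remainder applied to Nwosu.
Totals: Sato $20,500 + $44,675 = $65,175; Quinlan $20,500 + $46,800 = $67,300; Nwosu $20,500 + $72,875 = $93,375; Tam $20,500 + $56,150 = $76,650; Okafor $20,500 + $44,850 = $65,350; Orozco $20,500 + $67,400 = $87,900.

Sato: $65,175 · Quinlan: $67,300 · Nwosu: $93,375 · Tam: $76,650 · Okafor: $65,350 · Orozco: $87,900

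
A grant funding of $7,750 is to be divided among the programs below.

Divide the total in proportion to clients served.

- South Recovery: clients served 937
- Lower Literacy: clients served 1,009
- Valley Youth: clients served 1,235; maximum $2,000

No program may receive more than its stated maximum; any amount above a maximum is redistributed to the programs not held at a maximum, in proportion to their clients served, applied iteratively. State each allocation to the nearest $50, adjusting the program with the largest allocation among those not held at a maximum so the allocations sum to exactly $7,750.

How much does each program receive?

Total clients served = 3,181.
Unconstrained shares: South Recovery 2,282.85; Lower Literacy 2,458.27; Valley Youth 3,008.88.
Held at cap: Valley Youth ($2,000); balance $5,750 reallocated over remaining clients served 1,946.
Redistributed shares: South Recovery 2,768.63 → $2,750; Lower Literacy 2,981.37 → $3,000.

South Recovery: $2,750 | Lower Literacy: $3,000 | Valley Youth: $2,000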